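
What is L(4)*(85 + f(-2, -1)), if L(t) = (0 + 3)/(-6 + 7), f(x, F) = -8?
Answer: 231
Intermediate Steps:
L(t) = 3 (L(t) = 3/1 = 3*1 = 3)
L(4)*(85 + f(-2, -1)) = 3*(85 - 8) = 3*77 = 231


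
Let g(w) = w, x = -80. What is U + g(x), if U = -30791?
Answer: -30871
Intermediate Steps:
U + g(x) = -30791 - 80 = -30871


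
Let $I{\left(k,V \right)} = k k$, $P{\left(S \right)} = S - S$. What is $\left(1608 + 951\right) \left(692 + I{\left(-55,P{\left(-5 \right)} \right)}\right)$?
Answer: $9511803$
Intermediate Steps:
$P{\left(S \right)} = 0$
$I{\left(k,V \right)} = k^{2}$
$\left(1608 + 951\right) \left(692 + I{\left(-55,P{\left(-5 \right)} \right)}\right) = \left(1608 + 951\right) \left(692 + \left(-55\right)^{2}\right) = 2559 \left(692 + 3025\right) = 2559 \cdot 3717 = 9511803$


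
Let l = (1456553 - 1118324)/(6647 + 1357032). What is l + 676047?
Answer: 921911435142/1363679 ≈ 6.7605e+5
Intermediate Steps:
l = 338229/1363679 ≈ 0.24803
l + 676047 = 338229/1363679 + 676047 = 921911435142/1363679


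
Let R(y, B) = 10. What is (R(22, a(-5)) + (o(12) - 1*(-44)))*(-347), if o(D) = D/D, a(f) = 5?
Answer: -19085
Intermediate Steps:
o(D) = 1
(R(22, a(-5)) + (o(12) - 1*(-44)))*(-347) = (10 + (1 - 1*(-44)))*(-347) = (10 + (1 + 44))*(-347) = (10 + 45)*(-347) = 55*(-347) = -19085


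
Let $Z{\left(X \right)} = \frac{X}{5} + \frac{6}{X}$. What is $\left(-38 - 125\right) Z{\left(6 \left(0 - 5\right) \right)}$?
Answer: $\frac{5053}{5} \approx 1010.6$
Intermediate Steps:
$Z{\left(X \right)} = \frac{6}{X} + \frac{X}{5}$ ($Z{\left(X \right)} = X \frac{1}{5} + \frac{6}{X} = \frac{X}{5} + \frac{6}{X} = \frac{6}{X} + \frac{X}{5}$)
$\left(-38 - 125\right) Z{\left(6 \left(0 - 5\right) \right)} = \left(-38 - 125\right) \left(\frac{6}{6 \left(0 - 5\right)} + \frac{6 \left(0 - 5\right)}{5}\right) = - 163 \left(\frac{6}{6 \left(-5\right)} + \frac{6 \left(-5\right)}{5}\right) = - 163 \left(\frac{6}{-30} + \frac{1}{5} \left(-30\right)\right) = - 163 \left(6 \left(- \frac{1}{30}\right) - 6\right) = - 163 \left(- \frac{1}{5} - 6\right) = \left(-163\right) \left(- \frac{31}{5}\right) = \frac{5053}{5}$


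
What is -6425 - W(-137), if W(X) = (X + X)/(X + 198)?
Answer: -391651/61 ≈ -6420.5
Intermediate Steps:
W(X) = 2*X/(198 + X) (W(X) = (2*X)/(198 + X) = 2*X/(198 + X))
-6425 - W(-137) = -6425 - 2*(-137)/(198 - 137) = -6425 - 2*(-137)/61 = -6425 - 1*(-274/61) = -6425 + 274/61 = -391651/61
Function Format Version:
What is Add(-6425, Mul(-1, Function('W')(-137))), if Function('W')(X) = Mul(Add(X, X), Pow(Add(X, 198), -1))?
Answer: Rational(-391651, 61) ≈ -6420.5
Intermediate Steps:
Function('W')(X) = Mul(2, X, Pow(Add(198, X), -1)) (Function('W')(X) = Mul(Mul(2, X), Pow(Add(198, X), -1)) = Mul(2, X, Pow(Add(198, X), -1)))
Add(-6425, Mul(-1, Function('W')(-137))) = Add(-6425, Mul(-1, Mul(2, -137, Pow(Add(198, -137), -1)))) = Add(-6425, Mul(-1, Mul(2, -137, Pow(61, -1)))) = Add(-6425, Mul(-1, Mul(2, -137, Rational(1, 61)))) = Add(-6425, Mul(-1, Rational(-274, 61))) = Add(-6425, Rational(274, 61)) = Rational(-391651, 61)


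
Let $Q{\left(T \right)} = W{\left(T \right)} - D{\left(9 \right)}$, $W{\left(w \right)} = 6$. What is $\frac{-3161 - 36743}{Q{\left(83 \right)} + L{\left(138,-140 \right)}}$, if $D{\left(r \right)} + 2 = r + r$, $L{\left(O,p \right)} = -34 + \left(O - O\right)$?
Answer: $\frac{9976}{11} \approx 906.91$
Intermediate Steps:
$L{\left(O,p \right)} = -34$ ($L{\left(O,p \right)} = -34 + 0 = -34$)
$D{\left(r \right)} = -2 + 2 r$ ($D{\left(r \right)} = -2 + \left(r + r\right) = -2 + 2 r$)
$Q{\left(T \right)} = -10$ ($Q{\left(T \right)} = 6 - \left(-2 + 2 \cdot 9\right) = 6 - \left(-2 + 18\right) = 6 - 16 = -10$)
$\frac{-3161 - 36743}{Q{\left(83 \right)} + L{\left(138,-140 \right)}} = \frac{-3161 - 36743}{-10 - 34} = - \frac{39904}{-44} = \left(-39904\right) \left(- \frac{1}{44}\right) = \frac{9976}{11}$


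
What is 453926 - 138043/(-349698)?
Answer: 158737152391/349698 ≈ 4.5393e+5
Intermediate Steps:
453926 - 138043/(-349698) = 453926 - 138043*(-1/349698) = 453926 + 138043/349698 = 158737152391/349698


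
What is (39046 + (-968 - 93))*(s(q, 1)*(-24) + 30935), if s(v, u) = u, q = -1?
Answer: 1174154335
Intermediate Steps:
(39046 + (-968 - 93))*(s(q, 1)*(-24) + 30935) = (39046 + (-968 - 93))*(1*(-24) + 30935) = (39046 - 1061)*(-24 + 30935) = 37985*30911 = 1174154335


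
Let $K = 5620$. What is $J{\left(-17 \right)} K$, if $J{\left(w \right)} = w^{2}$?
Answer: $1624180$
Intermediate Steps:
$J{\left(-17 \right)} K = \left(-17\right)^{2} \cdot 5620 = 289 \cdot 5620 = 1624180$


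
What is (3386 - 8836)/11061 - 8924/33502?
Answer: -140647132/185282811 ≈ -0.75909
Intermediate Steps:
(3386 - 8836)/11061 - 8924/33502 = -5450*1/11061 - 8924*1/33502 = -5450/11061 - 4462/16751 = -140647132/185282811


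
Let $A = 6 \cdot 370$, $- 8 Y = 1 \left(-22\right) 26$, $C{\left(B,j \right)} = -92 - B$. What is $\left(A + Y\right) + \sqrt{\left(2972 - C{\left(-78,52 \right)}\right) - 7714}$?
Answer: $\frac{4583}{2} + 2 i \sqrt{1182} \approx 2291.5 + 68.76 i$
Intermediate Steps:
$Y = \frac{143}{2}$ ($Y = - \frac{1 \left(-22\right) 26}{8} = - \frac{\left(-22\right) 26}{8} = \left(- \frac{1}{8}\right) \left(-572\right) = \frac{143}{2} \approx 71.5$)
$A = 2220$
$\left(A + Y\right) + \sqrt{\left(2972 - C{\left(-78,52 \right)}\right) - 7714} = \left(2220 + \frac{143}{2}\right) + \sqrt{\left(2972 - \left(-92 - -78\right)\right) - 7714} = \frac{4583}{2} + \sqrt{\left(2972 - \left(-92 + 78\right)\right) - 7714} = \frac{4583}{2} + \sqrt{\left(2972 - -14\right) - 7714} = \frac{4583}{2} + \sqrt{\left(2972 + 14\right) - 7714} = \frac{4583}{2} + \sqrt{2986 - 7714} = \frac{4583}{2} + \sqrt{-4728} = \frac{4583}{2} + 2 i \sqrt{1182}$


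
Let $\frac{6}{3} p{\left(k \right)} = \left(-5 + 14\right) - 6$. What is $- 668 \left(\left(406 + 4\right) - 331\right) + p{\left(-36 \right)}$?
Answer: $- \frac{105541}{2} \approx -52771.0$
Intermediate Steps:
$p{\left(k \right)} = \frac{3}{2}$ ($p{\left(k \right)} = \frac{\left(-5 + 14\right) - 6}{2} = \frac{9 - 6}{2} = \frac{1}{2} \cdot 3 = \frac{3}{2}$)
$- 668 \left(\left(406 + 4\right) - 331\right) + p{\left(-36 \right)} = - 668 \left(\left(406 + 4\right) - 331\right) + \frac{3}{2} = - 668 \left(410 - 331\right) + \frac{3}{2} = \left(-668\right) 79 + \frac{3}{2} = -52772 + \frac{3}{2} = - \frac{105541}{2}$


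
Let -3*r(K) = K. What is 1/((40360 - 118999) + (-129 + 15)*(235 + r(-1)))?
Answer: -1/105467 ≈ -9.4816e-6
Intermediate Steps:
r(K) = -K/3
1/((40360 - 118999) + (-129 + 15)*(235 + r(-1))) = 1/((40360 - 118999) + (-129 + 15)*(235 - ⅓*(-1))) = 1/(-78639 - 114*(235 + ⅓)) = 1/(-78639 - 114*706/3) = 1/(-78639 - 26828) = 1/(-105467) = -1/105467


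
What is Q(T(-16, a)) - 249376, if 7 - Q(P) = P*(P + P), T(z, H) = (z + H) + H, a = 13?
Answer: -249569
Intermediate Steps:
T(z, H) = z + 2*H (T(z, H) = (H + z) + H = z + 2*H)
Q(P) = 7 - 2*P**2 (Q(P) = 7 - P*(P + P) = 7 - P*2*P = 7 - 2*P**2)
Q(T(-16, a)) - 249376 = (7 - 2*(-16 + 2*13)**2) - 249376 = (7 - 2*(-16 + 26)**2) - 249376 = (7 - 2*10**2) - 249376 = (7 - 2*100) - 249376 = (7 - 200) - 249376 = -193 - 249376 = -249569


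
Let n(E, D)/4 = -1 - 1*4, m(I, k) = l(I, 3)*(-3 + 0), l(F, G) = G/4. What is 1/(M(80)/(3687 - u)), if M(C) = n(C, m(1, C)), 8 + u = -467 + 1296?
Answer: -1433/10 ≈ -143.30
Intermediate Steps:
l(F, G) = G/4 (l(F, G) = G*(¼) = G/4)
m(I, k) = -9/4 (m(I, k) = ((¼)*3)*(-3 + 0) = (¾)*(-3) = -9/4)
u = 821 (u = -8 + (-467 + 1296) = -8 + 829 = 821)
n(E, D) = -20 (n(E, D) = 4*(-1 - 1*4) = 4*(-1 - 4) = 4*(-5) = -20)
M(C) = -20
1/(M(80)/(3687 - u)) = 1/(-20/(3687 - 1*821)) = 1/(-20/(3687 - 821)) = 1/(-20/2866) = 1/(-20*1/2866) = 1/(-10/1433) = -1433/10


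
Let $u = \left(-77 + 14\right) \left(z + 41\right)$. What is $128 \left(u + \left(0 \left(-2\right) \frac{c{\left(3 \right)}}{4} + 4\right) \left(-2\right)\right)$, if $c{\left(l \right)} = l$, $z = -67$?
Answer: $208640$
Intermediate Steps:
$u = 1638$ ($u = \left(-77 + 14\right) \left(-67 + 41\right) = \left(-63\right) \left(-26\right) = 1638$)
$128 \left(u + \left(0 \left(-2\right) \frac{c{\left(3 \right)}}{4} + 4\right) \left(-2\right)\right) = 128 \left(1638 + \left(0 \left(-2\right) \frac{3}{4} + 4\right) \left(-2\right)\right) = 128 \left(1638 + \left(0 \cdot 3 \cdot \frac{1}{4} + 4\right) \left(-2\right)\right) = 128 \left(1638 + \left(0 \cdot \frac{3}{4} + 4\right) \left(-2\right)\right) = 128 \left(1638 + \left(0 + 4\right) \left(-2\right)\right) = 128 \left(1638 + 4 \left(-2\right)\right) = 128 \left(1638 - 8\right) = 128 \cdot 1630 = 208640$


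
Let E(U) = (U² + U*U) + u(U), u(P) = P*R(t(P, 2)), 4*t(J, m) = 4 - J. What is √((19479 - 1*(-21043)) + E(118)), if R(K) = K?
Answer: 3*√7223 ≈ 254.96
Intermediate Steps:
t(J, m) = 1 - J/4 (t(J, m) = (4 - J)/4 = 1 - J/4)
u(P) = P*(1 - P/4)
E(U) = 2*U² + U*(4 - U)/4 (E(U) = (U² + U*U) + U*(4 - U)/4 = (U² + U²) + U*(4 - U)/4 = 2*U² + U*(4 - U)/4)
√((19479 - 1*(-21043)) + E(118)) = √((19479 - 1*(-21043)) + (¼)*118*(4 + 7*118)) = √((19479 + 21043) + (¼)*118*(4 + 826)) = √(40522 + (¼)*118*830) = √(40522 + 24485) = √65007 = 3*√7223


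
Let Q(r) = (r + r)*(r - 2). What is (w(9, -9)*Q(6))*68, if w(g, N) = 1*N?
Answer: -29376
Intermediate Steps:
w(g, N) = N
Q(r) = 2*r*(-2 + r) (Q(r) = (2*r)*(-2 + r) = 2*r*(-2 + r))
(w(9, -9)*Q(6))*68 = -18*6*(-2 + 6)*68 = -18*6*4*68 = -9*48*68 = -432*68 = -29376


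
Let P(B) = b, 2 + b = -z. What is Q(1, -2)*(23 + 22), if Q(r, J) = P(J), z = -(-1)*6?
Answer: -360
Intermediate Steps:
z = 6 (z = -1*(-6) = 6)
b = -8 (b = -2 - 1*6 = -2 - 6 = -8)
P(B) = -8
Q(r, J) = -8
Q(1, -2)*(23 + 22) = -8*(23 + 22) = -8*45 = -360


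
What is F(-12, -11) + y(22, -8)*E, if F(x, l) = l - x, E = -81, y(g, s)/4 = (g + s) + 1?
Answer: -4859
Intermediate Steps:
y(g, s) = 4 + 4*g + 4*s (y(g, s) = 4*((g + s) + 1) = 4*(1 + g + s) = 4 + 4*g + 4*s)
F(-12, -11) + y(22, -8)*E = (-11 - 1*(-12)) + (4 + 4*22 + 4*(-8))*(-81) = (-11 + 12) + (4 + 88 - 32)*(-81) = 1 + 60*(-81) = 1 - 4860 = -4859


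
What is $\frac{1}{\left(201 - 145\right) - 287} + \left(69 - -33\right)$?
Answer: $\frac{23561}{231} \approx 102.0$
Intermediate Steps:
$\frac{1}{\left(201 - 145\right) - 287} + \left(69 - -33\right) = \frac{1}{\left(201 - 145\right) - 287} + \left(69 + 33\right) = \frac{1}{56 - 287} + 102 = \frac{1}{-231} + 102 = - \frac{1}{231} + 102 = \frac{23561}{231}$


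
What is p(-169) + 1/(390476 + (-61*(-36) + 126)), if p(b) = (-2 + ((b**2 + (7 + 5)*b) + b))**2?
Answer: 272976951373113/392798 ≈ 6.9496e+8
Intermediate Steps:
p(b) = (-2 + b**2 + 13*b)**2 (p(b) = (-2 + ((b**2 + 12*b) + b))**2 = (-2 + (b**2 + 13*b))**2 = (-2 + b**2 + 13*b)**2)
p(-169) + 1/(390476 + (-61*(-36) + 126)) = (-2 + (-169)**2 + 13*(-169))**2 + 1/(390476 + (-61*(-36) + 126)) = (-2 + 28561 - 2197)**2 + 1/(390476 + (2196 + 126)) = 26362**2 + 1/(390476 + 2322) = 694955044 + 1/392798 = 272976951373113/392798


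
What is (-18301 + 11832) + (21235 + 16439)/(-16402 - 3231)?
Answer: -127043551/19633 ≈ -6470.9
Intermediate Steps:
(-18301 + 11832) + (21235 + 16439)/(-16402 - 3231) = -6469 + 37674/(-19633) = -6469 + 37674*(-1/19633) = -6469 - 37674/19633 = -127043551/19633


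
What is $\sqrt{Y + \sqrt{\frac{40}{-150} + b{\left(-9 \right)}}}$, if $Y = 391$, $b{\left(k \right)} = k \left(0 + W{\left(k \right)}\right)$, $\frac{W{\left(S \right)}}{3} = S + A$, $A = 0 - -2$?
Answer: $\frac{\sqrt{87975 + 15 \sqrt{42465}}}{15} \approx 20.118$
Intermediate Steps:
$A = 2$ ($A = 0 + 2 = 2$)
$W{\left(S \right)} = 6 + 3 S$ ($W{\left(S \right)} = 3 \left(S + 2\right) = 3 \left(2 + S\right) = 6 + 3 S$)
$b{\left(k \right)} = k \left(6 + 3 k\right)$ ($b{\left(k \right)} = k \left(0 + \left(6 + 3 k\right)\right) = k \left(6 + 3 k\right)$)
$\sqrt{Y + \sqrt{\frac{40}{-150} + b{\left(-9 \right)}}} = \sqrt{391 + \sqrt{\frac{40}{-150} + 3 \left(-9\right) \left(2 - 9\right)}} = \sqrt{391 + \sqrt{40 \left(- \frac{1}{150}\right) + 3 \left(-9\right) \left(-7\right)}} = \sqrt{391 + \sqrt{- \frac{4}{15} + 189}} = \sqrt{391 + \sqrt{\frac{2831}{15}}} = \sqrt{391 + \frac{\sqrt{42465}}{15}}$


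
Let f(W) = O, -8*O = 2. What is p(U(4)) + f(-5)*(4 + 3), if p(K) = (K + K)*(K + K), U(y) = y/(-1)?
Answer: 249/4 ≈ 62.250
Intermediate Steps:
U(y) = -y (U(y) = y*(-1) = -y)
O = -¼ (O = -⅛*2 = -¼ ≈ -0.25000)
f(W) = -¼
p(K) = 4*K² (p(K) = (2*K)*(2*K) = 4*K²)
p(U(4)) + f(-5)*(4 + 3) = 4*(-1*4)² - (4 + 3)/4 = 4*(-4)² - ¼*7 = 4*16 - 7/4 = 64 - 7/4 = 249/4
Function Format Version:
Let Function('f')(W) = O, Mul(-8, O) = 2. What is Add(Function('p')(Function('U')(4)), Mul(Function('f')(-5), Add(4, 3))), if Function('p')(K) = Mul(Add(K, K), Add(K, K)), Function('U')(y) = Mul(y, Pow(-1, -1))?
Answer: Rational(249, 4) ≈ 62.250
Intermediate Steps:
Function('U')(y) = Mul(-1, y) (Function('U')(y) = Mul(y, -1) = Mul(-1, y))
O = Rational(-1, 4) (O = Mul(Rational(-1, 8), 2) = Rational(-1, 4) ≈ -0.25000)
Function('f')(W) = Rational(-1, 4)
Function('p')(K) = Mul(4, Pow(K, 2)) (Function('p')(K) = Mul(Mul(2, K), Mul(2, K)) = Mul(4, Pow(K, 2)))
Add(Function('p')(Function('U')(4)), Mul(Function('f')(-5), Add(4, 3))) = Add(Mul(4, Pow(Mul(-1, 4), 2)), Mul(Rational(-1, 4), Add(4, 3))) = Add(Mul(4, Pow(-4, 2)), Mul(Rational(-1, 4), 7)) = Add(Mul(4, 16), Rational(-7, 4)) = Add(64, Rational(-7, 4)) = Rational(249, 4)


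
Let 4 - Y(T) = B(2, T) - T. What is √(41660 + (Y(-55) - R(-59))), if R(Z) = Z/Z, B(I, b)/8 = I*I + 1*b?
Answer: 4*√2626 ≈ 204.98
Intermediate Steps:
B(I, b) = 8*b + 8*I² (B(I, b) = 8*(I*I + 1*b) = 8*(I² + b) = 8*(b + I²) = 8*b + 8*I²)
R(Z) = 1
Y(T) = -28 - 7*T (Y(T) = 4 - ((8*T + 8*2²) - T) = 4 - ((8*T + 8*4) - T) = 4 - ((8*T + 32) - T) = 4 - ((32 + 8*T) - T) = 4 - (32 + 7*T) = 4 + (-32 - 7*T) = -28 - 7*T)
√(41660 + (Y(-55) - R(-59))) = √(41660 + ((-28 - 7*(-55)) - 1*1)) = √(41660 + ((-28 + 385) - 1)) = √(41660 + (357 - 1)) = √(41660 + 356) = √42016 = 4*√2626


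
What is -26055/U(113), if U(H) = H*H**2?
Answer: -26055/1442897 ≈ -0.018057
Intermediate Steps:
U(H) = H**3
-26055/U(113) = -26055/(113**3) = -26055/1442897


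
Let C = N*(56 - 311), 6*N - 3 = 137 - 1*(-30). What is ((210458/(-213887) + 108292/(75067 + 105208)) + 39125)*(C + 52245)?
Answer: 13583305731720613716/7711695785 ≈ 1.7614e+9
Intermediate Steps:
N = 85/3 (N = ½ + (137 - 1*(-30))/6 = ½ + (137 + 30)/6 = ½ + (⅙)*167 = ½ + 167/6 = 85/3 ≈ 28.333)
C = -7225 (C = 85*(56 - 311)/3 = (85/3)*(-255) = -7225)
((210458/(-213887) + 108292/(75067 + 105208)) + 39125)*(C + 52245) = ((210458/(-213887) + 108292/(75067 + 105208)) + 39125)*(-7225 + 52245) = ((210458*(-1/213887) + 108292/180275) + 39125)*45020 = ((-210458/213887 + 108292*(1/180275)) + 39125)*45020 = ((-210458/213887 + 108292/180275) + 39125)*45020 = (-14778064946/38558478925 + 39125)*45020 = (1508585709875679/38558478925)*45020 = 13583305731720613716/7711695785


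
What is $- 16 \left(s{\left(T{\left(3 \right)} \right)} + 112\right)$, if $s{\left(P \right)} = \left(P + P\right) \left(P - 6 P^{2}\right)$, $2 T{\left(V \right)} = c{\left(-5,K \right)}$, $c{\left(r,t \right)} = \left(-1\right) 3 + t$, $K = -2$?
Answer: $-4992$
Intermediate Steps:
$c{\left(r,t \right)} = -3 + t$
$T{\left(V \right)} = - \frac{5}{2}$ ($T{\left(V \right)} = \frac{-3 - 2}{2} = \frac{1}{2} \left(-5\right) = - \frac{5}{2}$)
$s{\left(P \right)} = 2 P \left(P - 6 P^{2}\right)$
$- 16 \left(s{\left(T{\left(3 \right)} \right)} + 112\right) = - 16 \left(\left(- \frac{5}{2}\right)^{2} \left(2 - -30\right) + 112\right) = - 16 \left(\frac{25 \left(2 + 30\right)}{4} + 112\right) = - 16 \left(\frac{25}{4} \cdot 32 + 112\right) = - 16 \left(200 + 112\right) = \left(-16\right) 312 = -4992$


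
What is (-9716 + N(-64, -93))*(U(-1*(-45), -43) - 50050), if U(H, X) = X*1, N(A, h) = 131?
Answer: 480141405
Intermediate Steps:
U(H, X) = X
(-9716 + N(-64, -93))*(U(-1*(-45), -43) - 50050) = (-9716 + 131)*(-43 - 50050) = -9585*(-50093) = 480141405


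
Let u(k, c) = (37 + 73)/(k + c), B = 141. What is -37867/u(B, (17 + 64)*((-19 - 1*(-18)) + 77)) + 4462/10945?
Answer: -4313749307/1990 ≈ -2.1677e+6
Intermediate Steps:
u(k, c) = 110/(c + k)
-37867/u(B, (17 + 64)*((-19 - 1*(-18)) + 77)) + 4462/10945 = -(5339247/110 + 37867*(17 + 64)*((-19 - 1*(-18)) + 77)/110) + 4462/10945 = -(5339247/110 + 3067227*((-19 + 18) + 77)/110) + 4462*(1/10945) = -(5339247/110 + 3067227*(-1 + 77)/110) + 4462/10945 = -37867/(110/(81*76 + 141)) + 4462/10945 = -37867/(110/(6156 + 141)) + 4462/10945 = -37867/(110/6297) + 4462/10945 = -37867/(110*(1/6297)) + 4462/10945 = -37867/110/6297 + 4462/10945 = -37867*6297/110 + 4462/10945 = -238448499/110 + 4462/10945 = -4313749307/1990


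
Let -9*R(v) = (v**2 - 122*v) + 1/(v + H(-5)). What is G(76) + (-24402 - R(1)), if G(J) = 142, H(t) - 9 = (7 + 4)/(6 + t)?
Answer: -4587680/189 ≈ -24273.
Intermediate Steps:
H(t) = 9 + 11/(6 + t) (H(t) = 9 + (7 + 4)/(6 + t) = 9 + 11/(6 + t))
R(v) = -v**2/9 - 1/(9*(20 + v)) + 122*v/9 (R(v) = -((v**2 - 122*v) + 1/(v + (65 + 9*(-5))/(6 - 5)))/9 = -((v**2 - 122*v) + 1/(v + (65 - 45)/1))/9 = -((v**2 - 122*v) + 1/(v + 1*20))/9 = -((v**2 - 122*v) + 1/(v + 20))/9 = -((v**2 - 122*v) + 1/(20 + v))/9 = -(v**2 + 1/(20 + v) - 122*v)/9 = -v**2/9 - 1/(9*(20 + v)) + 122*v/9)
G(76) + (-24402 - R(1)) = 142 + (-24402 - (-1 - 1*1**3 + 102*1**2 + 2440*1)/(9*(20 + 1))) = 142 + (-24402 - (-1 - 1*1 + 102*1 + 2440)/(9*21)) = 142 + (-24402 - (-1 - 1 + 102 + 2440)/(9*21)) = 142 + (-24402 - 2540/(9*21)) = 142 + (-24402 - 1*2540/189) = 142 + (-24402 - 2540/189) = 142 - 4614518/189 = -4587680/189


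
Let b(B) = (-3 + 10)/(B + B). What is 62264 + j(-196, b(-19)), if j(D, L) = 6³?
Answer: 62480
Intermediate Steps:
b(B) = 7/(2*B) (b(B) = 7/((2*B)) = 7*(1/(2*B)) = 7/(2*B))
j(D, L) = 216
62264 + j(-196, b(-19)) = 62264 + 216 = 62480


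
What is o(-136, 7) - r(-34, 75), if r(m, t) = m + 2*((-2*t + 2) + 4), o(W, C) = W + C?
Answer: 193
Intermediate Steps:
o(W, C) = C + W
r(m, t) = 12 + m - 4*t (r(m, t) = m + 2*((2 - 2*t) + 4) = m + 2*(6 - 2*t) = m + (12 - 4*t) = 12 + m - 4*t)
o(-136, 7) - r(-34, 75) = (7 - 136) - (12 - 34 - 4*75) = -129 - (12 - 34 - 300) = -129 - 1*(-322) = -129 + 322 = 193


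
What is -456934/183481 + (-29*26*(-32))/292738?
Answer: -64667457862/26855930489 ≈ -2.4079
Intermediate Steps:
-456934/183481 + (-29*26*(-32))/292738 = -456934*1/183481 - 754*(-32)*(1/292738) = -456934/183481 + 24128*(1/292738) = -456934/183481 + 12064/146369 = -64667457862/26855930489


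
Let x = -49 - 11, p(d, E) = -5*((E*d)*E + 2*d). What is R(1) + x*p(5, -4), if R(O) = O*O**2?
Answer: 27001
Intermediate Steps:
p(d, E) = -10*d - 5*d*E**2 (p(d, E) = -5*(d*E**2 + 2*d) = -5*(2*d + d*E**2) = -10*d - 5*d*E**2)
x = -60
R(O) = O**3
R(1) + x*p(5, -4) = 1**3 - (-300)*5*(2 + (-4)**2) = 1 - (-300)*5*(2 + 16) = 1 - (-300)*5*18 = 1 - 60*(-450) = 1 + 27000 = 27001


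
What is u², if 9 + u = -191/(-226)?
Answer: 3396649/51076 ≈ 66.502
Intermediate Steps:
u = -1843/226 (u = -9 - 191/(-226) = -9 - 191*(-1/226) = -9 + 191/226 = -1843/226 ≈ -8.1549)
u² = (-1843/226)² = 3396649/51076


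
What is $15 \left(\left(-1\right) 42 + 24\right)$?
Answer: $-270$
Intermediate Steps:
$15 \left(\left(-1\right) 42 + 24\right) = 15 \left(-42 + 24\right) = 15 \left(-18\right) = -270$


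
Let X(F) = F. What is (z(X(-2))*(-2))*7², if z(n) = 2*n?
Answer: 392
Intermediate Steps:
(z(X(-2))*(-2))*7² = ((2*(-2))*(-2))*7² = -4*(-2)*49 = 8*49 = 392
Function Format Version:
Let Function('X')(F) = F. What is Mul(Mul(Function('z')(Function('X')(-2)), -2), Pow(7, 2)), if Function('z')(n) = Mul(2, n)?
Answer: 392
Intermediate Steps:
Mul(Mul(Function('z')(Function('X')(-2)), -2), Pow(7, 2)) = Mul(Mul(Mul(2, -2), -2), Pow(7, 2)) = Mul(Mul(-4, -2), 49) = Mul(8, 49) = 392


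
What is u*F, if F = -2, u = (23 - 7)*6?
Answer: -192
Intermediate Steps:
u = 96 (u = 16*6 = 96)
u*F = 96*(-2) = -192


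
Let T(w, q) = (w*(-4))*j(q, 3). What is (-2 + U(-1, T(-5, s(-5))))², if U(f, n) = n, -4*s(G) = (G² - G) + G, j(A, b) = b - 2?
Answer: 324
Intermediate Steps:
j(A, b) = -2 + b
s(G) = -G²/4 (s(G) = -((G² - G) + G)/4 = -G²/4)
T(w, q) = -4*w (T(w, q) = (w*(-4))*(-2 + 3) = -4*w*1 = -4*w)
(-2 + U(-1, T(-5, s(-5))))² = (-2 - 4*(-5))² = (-2 + 20)² = 18² = 324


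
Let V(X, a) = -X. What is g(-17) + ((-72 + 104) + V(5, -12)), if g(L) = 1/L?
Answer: 458/17 ≈ 26.941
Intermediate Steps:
g(-17) + ((-72 + 104) + V(5, -12)) = 1/(-17) + ((-72 + 104) - 1*5) = -1/17 + (32 - 5) = -1/17 + 27 = 458/17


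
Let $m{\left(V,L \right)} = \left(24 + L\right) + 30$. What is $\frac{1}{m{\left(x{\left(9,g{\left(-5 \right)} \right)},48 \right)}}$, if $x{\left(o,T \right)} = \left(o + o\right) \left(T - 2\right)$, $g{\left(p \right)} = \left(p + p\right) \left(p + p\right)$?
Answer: $\frac{1}{102} \approx 0.0098039$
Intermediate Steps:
$g{\left(p \right)} = 4 p^{2}$ ($g{\left(p \right)} = 2 p 2 p = 4 p^{2}$)
$x{\left(o,T \right)} = 2 o \left(-2 + T\right)$
$m{\left(V,L \right)} = 54 + L$
$\frac{1}{m{\left(x{\left(9,g{\left(-5 \right)} \right)},48 \right)}} = \frac{1}{54 + 48} = \frac{1}{102}$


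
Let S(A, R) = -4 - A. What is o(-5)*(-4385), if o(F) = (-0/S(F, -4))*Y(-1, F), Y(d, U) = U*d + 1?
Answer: 0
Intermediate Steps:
Y(d, U) = 1 + U*d
o(F) = 0 (o(F) = (-0/(-4 - F))*(1 + F*(-1)) = (-1*0)*(1 - F) = 0*(1 - F) = 0)
o(-5)*(-4385) = 0*(-4385) = 0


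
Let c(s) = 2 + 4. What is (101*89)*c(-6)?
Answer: 53934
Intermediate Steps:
c(s) = 6
(101*89)*c(-6) = (101*89)*6 = 8989*6 = 53934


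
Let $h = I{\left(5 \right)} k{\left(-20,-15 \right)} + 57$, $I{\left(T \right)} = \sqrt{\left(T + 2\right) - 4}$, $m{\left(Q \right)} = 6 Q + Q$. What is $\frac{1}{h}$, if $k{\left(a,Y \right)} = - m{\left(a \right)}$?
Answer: $- \frac{19}{18517} + \frac{140 \sqrt{3}}{55551} \approx 0.003339$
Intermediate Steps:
$m{\left(Q \right)} = 7 Q$
$k{\left(a,Y \right)} = - 7 a$
$I{\left(T \right)} = \sqrt{-2 + T}$ ($I{\left(T \right)} = \sqrt{\left(2 + T\right) - 4} = \sqrt{-2 + T}$)
$h = 57 + 140 \sqrt{3}$ ($h = \sqrt{-2 + 5} \left(\left(-7\right) \left(-20\right)\right) + 57 = \sqrt{3} \cdot 140 + 57 = 140 \sqrt{3} + 57 = 57 + 140 \sqrt{3} \approx 299.49$)
$\frac{1}{h} = \frac{1}{57 + 140 \sqrt{3}}$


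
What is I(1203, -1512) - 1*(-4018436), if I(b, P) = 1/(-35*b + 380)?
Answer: 167669242099/41725 ≈ 4.0184e+6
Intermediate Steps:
I(b, P) = 1/(380 - 35*b)
I(1203, -1512) - 1*(-4018436) = -1/(-380 + 35*1203) - 1*(-4018436) = -1/(-380 + 42105) + 4018436 = -1/41725 + 4018436 = 167669242099/41725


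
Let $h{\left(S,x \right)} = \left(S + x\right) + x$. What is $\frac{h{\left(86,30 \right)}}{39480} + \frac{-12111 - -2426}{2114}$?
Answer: $- \frac{1949261}{425820} \approx -4.5777$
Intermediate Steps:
$h{\left(S,x \right)} = S + 2 x$
$\frac{h{\left(86,30 \right)}}{39480} + \frac{-12111 - -2426}{2114} = \frac{86 + 2 \cdot 30}{39480} + \frac{-12111 - -2426}{2114} = \left(86 + 60\right) \frac{1}{39480} + \left(-12111 + 2426\right) \frac{1}{2114} = 146 \cdot \frac{1}{39480} - \frac{9685}{2114} = \frac{73}{19740} - \frac{9685}{2114} = - \frac{1949261}{425820}$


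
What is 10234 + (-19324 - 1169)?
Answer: -10259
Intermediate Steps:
10234 + (-19324 - 1169) = 10234 - 20493 = -10259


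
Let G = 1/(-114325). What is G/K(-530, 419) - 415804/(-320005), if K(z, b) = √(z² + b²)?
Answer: 415804/320005 - √456461/52184903825 ≈ 1.2994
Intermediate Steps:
K(z, b) = √(b² + z²)
G = -1/114325 ≈ -8.7470e-6
G/K(-530, 419) - 415804/(-320005) = -1/(114325*√(419² + (-530)²)) - 415804/(-320005) = -1/(114325*√(175561 + 280900)) - 415804*(-1/320005) = -√456461/456461/114325 + 415804/320005 = -√456461/52184903825 + 415804/320005 = 415804/320005 - √456461/52184903825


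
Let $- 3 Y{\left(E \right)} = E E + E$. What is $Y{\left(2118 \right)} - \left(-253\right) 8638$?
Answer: $689400$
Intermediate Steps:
$Y{\left(E \right)} = - \frac{E}{3} - \frac{E^{2}}{3}$ ($Y{\left(E \right)} = - \frac{E E + E}{3} = - \frac{E^{2} + E}{3} = - \frac{E + E^{2}}{3} = - \frac{E}{3} - \frac{E^{2}}{3}$)
$Y{\left(2118 \right)} - \left(-253\right) 8638 = \left(- \frac{1}{3}\right) 2118 \left(1 + 2118\right) - \left(-253\right) 8638 = \left(- \frac{1}{3}\right) 2118 \cdot 2119 - -2185414 = -1496014 + 2185414 = 689400$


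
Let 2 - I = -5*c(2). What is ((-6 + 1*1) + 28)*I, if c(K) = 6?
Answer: 736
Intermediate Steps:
I = 32 (I = 2 - (-5)*6 = 2 - 1*(-30) = 2 + 30 = 32)
((-6 + 1*1) + 28)*I = ((-6 + 1*1) + 28)*32 = ((-6 + 1) + 28)*32 = (-5 + 28)*32 = 23*32 = 736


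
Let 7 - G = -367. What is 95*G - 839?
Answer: 34691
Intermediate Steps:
G = 374 (G = 7 - 1*(-367) = 7 + 367 = 374)
95*G - 839 = 95*374 - 839 = 35530 - 839 = 34691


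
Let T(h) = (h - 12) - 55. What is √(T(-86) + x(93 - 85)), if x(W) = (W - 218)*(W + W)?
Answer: I*√3513 ≈ 59.271*I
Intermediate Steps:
T(h) = -67 + h (T(h) = (-12 + h) - 55 = -67 + h)
x(W) = 2*W*(-218 + W) (x(W) = (-218 + W)*(2*W) = 2*W*(-218 + W))
√(T(-86) + x(93 - 85)) = √((-67 - 86) + 2*(93 - 85)*(-218 + (93 - 85))) = √(-153 + 2*8*(-218 + 8)) = √(-153 + 2*8*(-210)) = √(-153 - 3360) = √(-3513) = I*√3513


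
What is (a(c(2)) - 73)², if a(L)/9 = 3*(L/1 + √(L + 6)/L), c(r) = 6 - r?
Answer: 13445/8 + 945*√10/2 ≈ 3174.8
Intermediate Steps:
a(L) = 27*L + 27*√(6 + L)/L (a(L) = 9*(3*(L/1 + √(L + 6)/L)) = 9*(3*(L*1 + √(6 + L)/L)) = 9*(3*(L + √(6 + L)/L)) = 9*(3*L + 3*√(6 + L)/L) = 27*L + 27*√(6 + L)/L)
(a(c(2)) - 73)² = ((27*(6 - 1*2) + 27*√(6 + (6 - 1*2))/(6 - 1*2)) - 73)² = ((27*(6 - 2) + 27*√(6 + (6 - 2))/(6 - 2)) - 73)² = ((27*4 + 27*√(6 + 4)/4) - 73)² = ((108 + 27*(¼)*√10) - 73)² = ((108 + 27*√10/4) - 73)² = (35 + 27*√10/4)²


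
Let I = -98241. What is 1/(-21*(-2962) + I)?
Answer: -1/36039 ≈ -2.7748e-5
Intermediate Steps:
1/(-21*(-2962) + I) = 1/(-21*(-2962) - 98241) = 1/(62202 - 98241) = 1/(-36039) = -1/36039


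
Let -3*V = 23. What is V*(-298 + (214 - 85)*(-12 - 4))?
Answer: 54326/3 ≈ 18109.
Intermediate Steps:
V = -23/3 (V = -⅓*23 = -23/3 ≈ -7.6667)
V*(-298 + (214 - 85)*(-12 - 4)) = -23*(-298 + (214 - 85)*(-12 - 4))/3 = -23*(-298 + 129*(-16))/3 = -23*(-298 - 2064)/3 = -23/3*(-2362) = 54326/3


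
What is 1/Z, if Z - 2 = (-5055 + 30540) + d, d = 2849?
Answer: 1/28336 ≈ 3.5291e-5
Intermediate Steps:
Z = 28336 (Z = 2 + ((-5055 + 30540) + 2849) = 2 + (25485 + 2849) = 2 + 28334 = 28336)
1/Z = 1/28336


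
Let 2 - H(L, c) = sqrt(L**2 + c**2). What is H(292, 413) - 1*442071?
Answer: -442069 - sqrt(255833) ≈ -4.4258e+5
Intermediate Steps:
H(L, c) = 2 - sqrt(L**2 + c**2)
H(292, 413) - 1*442071 = (2 - sqrt(292**2 + 413**2)) - 1*442071 = (2 - sqrt(85264 + 170569)) - 442071 = (2 - sqrt(255833)) - 442071 = -442069 - sqrt(255833)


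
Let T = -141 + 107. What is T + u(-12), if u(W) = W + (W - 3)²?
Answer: 179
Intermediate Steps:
u(W) = W + (-3 + W)²
T = -34
T + u(-12) = -34 + (-12 + (-3 - 12)²) = -34 + (-12 + (-15)²) = -34 + (-12 + 225) = -34 + 213 = 179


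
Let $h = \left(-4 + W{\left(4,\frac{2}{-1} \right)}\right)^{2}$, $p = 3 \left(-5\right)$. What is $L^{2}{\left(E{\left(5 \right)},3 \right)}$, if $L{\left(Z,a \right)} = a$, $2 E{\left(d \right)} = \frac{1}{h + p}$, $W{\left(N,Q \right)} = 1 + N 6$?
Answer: $9$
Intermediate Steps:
$W{\left(N,Q \right)} = 1 + 6 N$
$p = -15$
$h = 441$ ($h = \left(-4 + \left(1 + 6 \cdot 4\right)\right)^{2} = \left(-4 + \left(1 + 24\right)\right)^{2} = \left(-4 + 25\right)^{2} = 21^{2} = 441$)
$E{\left(d \right)} = \frac{1}{852}$ ($E{\left(d \right)} = \frac{1}{2 \left(441 - 15\right)} = \frac{1}{2 \cdot 426} = \frac{1}{2} \cdot \frac{1}{426} = \frac{1}{852}$)
$L^{2}{\left(E{\left(5 \right)},3 \right)} = 3^{2} = 9$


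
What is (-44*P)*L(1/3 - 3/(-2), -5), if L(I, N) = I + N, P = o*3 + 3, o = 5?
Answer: 2508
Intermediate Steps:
P = 18 (P = 5*3 + 3 = 15 + 3 = 18)
(-44*P)*L(1/3 - 3/(-2), -5) = (-44*18)*((1/3 - 3/(-2)) - 5) = -792*((1*(⅓) - 3*(-½)) - 5) = -792*((⅓ + 3/2) - 5) = -792*(11/6 - 5) = -792*(-19/6) = 2508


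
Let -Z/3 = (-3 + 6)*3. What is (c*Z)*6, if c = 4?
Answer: -648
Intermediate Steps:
Z = -27 (Z = -3*(-3 + 6)*3 = -9*3 = -3*9 = -27)
(c*Z)*6 = (4*(-27))*6 = -108*6 = -648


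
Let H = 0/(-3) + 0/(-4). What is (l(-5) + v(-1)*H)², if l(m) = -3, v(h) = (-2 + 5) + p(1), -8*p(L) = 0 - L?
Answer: 9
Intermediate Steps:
p(L) = L/8 (p(L) = -(0 - L)/8 = -(-1)*L/8 = L/8)
v(h) = 25/8 (v(h) = (-2 + 5) + (⅛)*1 = 3 + ⅛ = 25/8)
H = 0 (H = 0*(-⅓) + 0*(-¼) = 0 + 0 = 0)
(l(-5) + v(-1)*H)² = (-3 + (25/8)*0)² = (-3 + 0)² = (-3)² = 9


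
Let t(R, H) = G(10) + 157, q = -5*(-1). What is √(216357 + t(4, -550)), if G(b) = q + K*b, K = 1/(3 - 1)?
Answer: 2*√54131 ≈ 465.32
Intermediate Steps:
q = 5
K = ½ (K = 1/2 = ½ ≈ 0.50000)
G(b) = 5 + b/2
t(R, H) = 167 (t(R, H) = (5 + (½)*10) + 157 = (5 + 5) + 157 = 10 + 157 = 167)
√(216357 + t(4, -550)) = √(216357 + 167) = √216524 = 2*√54131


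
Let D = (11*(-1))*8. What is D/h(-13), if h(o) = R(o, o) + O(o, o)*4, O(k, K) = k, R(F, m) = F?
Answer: 88/65 ≈ 1.3538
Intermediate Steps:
h(o) = 5*o (h(o) = o + o*4 = o + 4*o = 5*o)
D = -88 (D = -11*8 = -88)
D/h(-13) = -88/(5*(-13)) = -88/(-65) = -88*(-1/65) = 88/65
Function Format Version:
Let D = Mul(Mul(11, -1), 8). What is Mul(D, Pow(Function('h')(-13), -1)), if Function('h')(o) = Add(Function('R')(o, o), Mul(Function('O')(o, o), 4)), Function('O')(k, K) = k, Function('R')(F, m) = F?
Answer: Rational(88, 65) ≈ 1.3538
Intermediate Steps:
Function('h')(o) = Mul(5, o) (Function('h')(o) = Add(o, Mul(o, 4)) = Add(o, Mul(4, o)) = Mul(5, o))
D = -88 (D = Mul(-11, 8) = -88)
Mul(D, Pow(Function('h')(-13), -1)) = Mul(-88, Pow(Mul(5, -13), -1)) = Mul(-88, Pow(-65, -1)) = Mul(-88, Rational(-1, 65)) = Rational(88, 65)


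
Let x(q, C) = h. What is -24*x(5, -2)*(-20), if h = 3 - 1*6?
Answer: -1440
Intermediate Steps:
h = -3 (h = 3 - 6 = -3)
x(q, C) = -3
-24*x(5, -2)*(-20) = -24*(-3)*(-20) = 72*(-20) = -1440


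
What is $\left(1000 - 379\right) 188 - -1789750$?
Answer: $1906498$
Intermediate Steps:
$\left(1000 - 379\right) 188 - -1789750 = 621 \cdot 188 + 1789750 = 116748 + 1789750 = 1906498$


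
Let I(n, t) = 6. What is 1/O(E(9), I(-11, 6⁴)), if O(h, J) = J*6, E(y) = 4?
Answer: 1/36 ≈ 0.027778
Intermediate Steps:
O(h, J) = 6*J
1/O(E(9), I(-11, 6⁴)) = 1/(6*6) = 1/36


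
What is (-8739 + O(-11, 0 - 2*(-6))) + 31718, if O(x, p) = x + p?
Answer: 22980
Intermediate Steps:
O(x, p) = p + x
(-8739 + O(-11, 0 - 2*(-6))) + 31718 = (-8739 + ((0 - 2*(-6)) - 11)) + 31718 = (-8739 + ((0 + 12) - 11)) + 31718 = (-8739 + (12 - 11)) + 31718 = (-8739 + 1) + 31718 = -8738 + 31718 = 22980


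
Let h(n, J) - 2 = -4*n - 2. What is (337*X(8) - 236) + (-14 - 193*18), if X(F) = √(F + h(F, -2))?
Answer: -3724 + 674*I*√6 ≈ -3724.0 + 1651.0*I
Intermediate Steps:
h(n, J) = -4*n (h(n, J) = 2 + (-4*n - 2) = 2 + (-2 - 4*n) = -4*n)
X(F) = √3*√(-F) (X(F) = √(F - 4*F) = √(-3*F) = √3*√(-F))
(337*X(8) - 236) + (-14 - 193*18) = (337*(√3*√(-1*8)) - 236) + (-14 - 193*18) = (337*(√3*√(-8)) - 236) + (-14 - 3474) = (337*(√3*(2*I*√2)) - 236) - 3488 = (337*(2*I*√6) - 236) - 3488 = (674*I*√6 - 236) - 3488 = (-236 + 674*I*√6) - 3488 = -3724 + 674*I*√6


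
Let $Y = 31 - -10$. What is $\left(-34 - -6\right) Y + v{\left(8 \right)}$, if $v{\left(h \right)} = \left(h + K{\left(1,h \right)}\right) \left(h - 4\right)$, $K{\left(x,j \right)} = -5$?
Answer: $-1136$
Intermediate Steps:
$v{\left(h \right)} = \left(-5 + h\right) \left(-4 + h\right)$ ($v{\left(h \right)} = \left(h - 5\right) \left(h - 4\right) = \left(-5 + h\right) \left(-4 + h\right)$)
$Y = 41$ ($Y = 31 + 10 = 41$)
$\left(-34 - -6\right) Y + v{\left(8 \right)} = \left(-34 - -6\right) 41 + \left(20 + 8^{2} - 72\right) = \left(-34 + 6\right) 41 + \left(20 + 64 - 72\right) = \left(-28\right) 41 + 12 = -1148 + 12 = -1136$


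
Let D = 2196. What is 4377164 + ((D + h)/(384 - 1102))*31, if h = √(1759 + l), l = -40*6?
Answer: 1571367838/359 - 217*√31/718 ≈ 4.3771e+6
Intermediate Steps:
l = -240
h = 7*√31 (h = √(1759 - 240) = √1519 = 7*√31 ≈ 38.974)
4377164 + ((D + h)/(384 - 1102))*31 = 4377164 + ((2196 + 7*√31)/(384 - 1102))*31 = 4377164 + ((2196 + 7*√31)/(-718))*31 = 4377164 + ((2196 + 7*√31)*(-1/718))*31 = 4377164 + (-1098/359 - 7*√31/718)*31 = 4377164 + (-34038/359 - 217*√31/718) = 1571367838/359 - 217*√31/718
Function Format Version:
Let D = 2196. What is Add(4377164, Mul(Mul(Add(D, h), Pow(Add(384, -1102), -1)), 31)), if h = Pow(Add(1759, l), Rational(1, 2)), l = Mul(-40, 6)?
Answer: Add(Rational(1571367838, 359), Mul(Rational(-217, 718), Pow(31, Rational(1, 2)))) ≈ 4.3771e+6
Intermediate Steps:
l = -240
h = Mul(7, Pow(31, Rational(1, 2))) (h = Pow(Add(1759, -240), Rational(1, 2)) = Pow(1519, Rational(1, 2)) = Mul(7, Pow(31, Rational(1, 2))) ≈ 38.974)
Add(4377164, Mul(Mul(Add(D, h), Pow(Add(384, -1102), -1)), 31)) = Add(4377164, Mul(Mul(Add(2196, Mul(7, Pow(31, Rational(1, 2)))), Pow(Add(384, -1102), -1)), 31)) = Add(4377164, Mul(Mul(Add(2196, Mul(7, Pow(31, Rational(1, 2)))), Pow(-718, -1)), 31)) = Add(4377164, Mul(Mul(Add(2196, Mul(7, Pow(31, Rational(1, 2)))), Rational(-1, 718)), 31)) = Add(4377164, Mul(Add(Rational(-1098, 359), Mul(Rational(-7, 718), Pow(31, Rational(1, 2)))), 31)) = Add(4377164, Add(Rational(-34038, 359), Mul(Rational(-217, 718), Pow(31, Rational(1, 2))))) = Add(Rational(1571367838, 359), Mul(Rational(-217, 718), Pow(31, Rational(1, 2))))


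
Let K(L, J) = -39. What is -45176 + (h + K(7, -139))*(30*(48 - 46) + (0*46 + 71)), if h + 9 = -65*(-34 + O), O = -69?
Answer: 825581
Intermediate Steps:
h = 6686 (h = -9 - 65*(-34 - 69) = -9 - 65*(-103) = -9 + 6695 = 6686)
-45176 + (h + K(7, -139))*(30*(48 - 46) + (0*46 + 71)) = -45176 + (6686 - 39)*(30*(48 - 46) + (0*46 + 71)) = -45176 + 6647*(30*2 + (0 + 71)) = -45176 + 6647*(60 + 71) = -45176 + 6647*131 = -45176 + 870757 = 825581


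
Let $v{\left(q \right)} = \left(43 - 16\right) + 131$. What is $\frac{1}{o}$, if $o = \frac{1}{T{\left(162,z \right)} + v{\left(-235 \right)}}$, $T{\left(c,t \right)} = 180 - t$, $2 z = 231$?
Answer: $\frac{445}{2} \approx 222.5$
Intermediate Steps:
$z = \frac{231}{2}$ ($z = \frac{1}{2} \cdot 231 = \frac{231}{2} \approx 115.5$)
$v{\left(q \right)} = 158$ ($v{\left(q \right)} = \left(43 - 16\right) + 131 = 27 + 131 = 158$)
$o = \frac{2}{445}$ ($o = \frac{1}{\left(180 - \frac{231}{2}\right) + 158} = \frac{1}{\frac{129}{2} + 158} = \frac{1}{\frac{445}{2}} = \frac{2}{445} \approx 0.0044944$)
$\frac{1}{o} = \frac{1}{\frac{2}{445}} = \frac{445}{2}$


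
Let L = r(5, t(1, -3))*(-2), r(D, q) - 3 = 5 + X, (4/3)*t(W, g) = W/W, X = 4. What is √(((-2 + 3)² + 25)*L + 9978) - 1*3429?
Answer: -3429 + √9354 ≈ -3332.3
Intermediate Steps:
t(W, g) = ¾ (t(W, g) = 3*(W/W)/4 = (¾)*1 = ¾)
r(D, q) = 12 (r(D, q) = 3 + (5 + 4) = 3 + 9 = 12)
L = -24 (L = 12*(-2) = -24)
√(((-2 + 3)² + 25)*L + 9978) - 1*3429 = √(((-2 + 3)² + 25)*(-24) + 9978) - 1*3429 = √((1² + 25)*(-24) + 9978) - 3429 = √((1 + 25)*(-24) + 9978) - 3429 = √(26*(-24) + 9978) - 3429 = √(-624 + 9978) - 3429 = √9354 - 3429 = -3429 + √9354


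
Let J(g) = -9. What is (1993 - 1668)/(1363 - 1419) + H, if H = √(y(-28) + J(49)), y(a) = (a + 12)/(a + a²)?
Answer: -325/56 + I*√35805/63 ≈ -5.8036 + 3.0035*I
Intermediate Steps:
y(a) = (12 + a)/(a + a²)
H = I*√35805/63 (H = √((12 - 28)/((-28)*(1 - 28)) - 9) = √(-1/28*(-16)/(-27) - 9) = √(-1/28*(-1/27)*(-16) - 9) = √(-4/189 - 9) = √(-1705/189) = I*√35805/63 ≈ 3.0035*I)
(1993 - 1668)/(1363 - 1419) + H = (1993 - 1668)/(1363 - 1419) + I*√35805/63 = 325/(-56) + I*√35805/63 = 325*(-1/56) + I*√35805/63 = -325/56 + I*√35805/63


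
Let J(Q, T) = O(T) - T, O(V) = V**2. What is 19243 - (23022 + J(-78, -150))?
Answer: -26429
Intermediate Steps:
J(Q, T) = T**2 - T
19243 - (23022 + J(-78, -150)) = 19243 - (23022 - 150*(-1 - 150)) = 19243 - (23022 - 150*(-151)) = 19243 - (23022 + 22650) = 19243 - 1*45672 = 19243 - 45672 = -26429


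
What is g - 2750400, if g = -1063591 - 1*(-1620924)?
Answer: -2193067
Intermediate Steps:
g = 557333 (g = -1063591 + 1620924 = 557333)
g - 2750400 = 557333 - 2750400 = -2193067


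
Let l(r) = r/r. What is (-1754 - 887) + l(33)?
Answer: -2640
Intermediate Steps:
l(r) = 1
(-1754 - 887) + l(33) = (-1754 - 887) + 1 = -2641 + 1 = -2640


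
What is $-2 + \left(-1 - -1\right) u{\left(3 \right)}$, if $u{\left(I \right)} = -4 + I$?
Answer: $-2$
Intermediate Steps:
$-2 + \left(-1 - -1\right) u{\left(3 \right)} = -2 + \left(-1 - -1\right) \left(-4 + 3\right) = -2 + \left(-1 + 1\right) \left(-1\right) = -2 + 0 \left(-1\right) = -2 + 0 = -2$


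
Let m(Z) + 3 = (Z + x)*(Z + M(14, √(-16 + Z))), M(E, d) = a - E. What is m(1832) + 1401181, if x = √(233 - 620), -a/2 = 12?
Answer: 4687786 + 5382*I*√43 ≈ 4.6878e+6 + 35292.0*I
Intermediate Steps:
a = -24 (a = -2*12 = -24)
x = 3*I*√43 (x = √(-387) = 3*I*√43 ≈ 19.672*I)
M(E, d) = -24 - E
m(Z) = -3 + (-38 + Z)*(Z + 3*I*√43) (m(Z) = -3 + (Z + 3*I*√43)*(Z + (-24 - 1*14)) = -3 + (Z + 3*I*√43)*(Z + (-24 - 14)) = -3 + (Z + 3*I*√43)*(Z - 38) = -3 + (Z + 3*I*√43)*(-38 + Z) = -3 + (-38 + Z)*(Z + 3*I*√43))
m(1832) + 1401181 = (-3 + 1832² - 38*1832 - 114*I*√43 + 3*I*1832*√43) + 1401181 = (-3 + 3356224 - 69616 - 114*I*√43 + 5496*I*√43) + 1401181 = (3286605 + 5382*I*√43) + 1401181 = 4687786 + 5382*I*√43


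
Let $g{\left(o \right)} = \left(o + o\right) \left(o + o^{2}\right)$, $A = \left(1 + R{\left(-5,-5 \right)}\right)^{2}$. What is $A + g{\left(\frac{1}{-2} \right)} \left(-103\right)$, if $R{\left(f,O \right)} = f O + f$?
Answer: $\frac{1661}{4} \approx 415.25$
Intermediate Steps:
$R{\left(f,O \right)} = f + O f$ ($R{\left(f,O \right)} = O f + f = f + O f$)
$A = 441$ ($A = \left(1 - 5 \left(1 - 5\right)\right)^{2} = \left(1 - -20\right)^{2} = \left(1 + 20\right)^{2} = 21^{2} = 441$)
$g{\left(o \right)} = 2 o \left(o + o^{2}\right)$
$A + g{\left(\frac{1}{-2} \right)} \left(-103\right) = 441 + 2 \left(\frac{1}{-2}\right)^{2} \left(1 + \frac{1}{-2}\right) \left(-103\right) = 441 + 2 \left(- \frac{1}{2}\right)^{2} \left(1 - \frac{1}{2}\right) \left(-103\right) = 441 + 2 \cdot \frac{1}{4} \cdot \frac{1}{2} \left(-103\right) = 441 + \frac{1}{4} \left(-103\right) = 441 - \frac{103}{4} = \frac{1661}{4}$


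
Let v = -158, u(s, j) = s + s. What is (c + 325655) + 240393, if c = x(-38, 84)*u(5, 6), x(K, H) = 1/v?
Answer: 44717787/79 ≈ 5.6605e+5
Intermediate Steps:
u(s, j) = 2*s
x(K, H) = -1/158 (x(K, H) = 1/(-158) = -1/158)
c = -5/79 ≈ -0.063291
(c + 325655) + 240393 = (-5/79 + 325655) + 240393 = 25726740/79 + 240393 = 44717787/79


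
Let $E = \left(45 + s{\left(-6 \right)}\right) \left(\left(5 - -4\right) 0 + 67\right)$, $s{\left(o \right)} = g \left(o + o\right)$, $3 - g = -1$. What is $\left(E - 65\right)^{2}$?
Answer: $70756$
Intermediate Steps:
$g = 4$ ($g = 3 - -1 = 3 + 1 = 4$)
$s{\left(o \right)} = 8 o$ ($s{\left(o \right)} = 4 \left(o + o\right) = 4 \cdot 2 o = 8 o$)
$E = -201$ ($E = \left(45 + 8 \left(-6\right)\right) \left(\left(5 - -4\right) 0 + 67\right) = \left(45 - 48\right) \left(\left(5 + 4\right) 0 + 67\right) = - 3 \left(9 \cdot 0 + 67\right) = - 3 \left(0 + 67\right) = \left(-3\right) 67 = -201$)
$\left(E - 65\right)^{2} = \left(-201 - 65\right)^{2} = \left(-266\right)^{2} = 70756$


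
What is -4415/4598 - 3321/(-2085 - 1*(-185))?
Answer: 181091/229900 ≈ 0.78769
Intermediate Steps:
-4415/4598 - 3321/(-2085 - 1*(-185)) = -4415*1/4598 - 3321/(-2085 + 185) = -4415/4598 - 3321/(-1900) = -4415/4598 - 3321*(-1/1900) = -4415/4598 + 3321/1900 = 181091/229900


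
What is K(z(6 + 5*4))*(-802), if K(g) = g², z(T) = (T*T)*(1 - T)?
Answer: -229059220000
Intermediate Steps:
z(T) = T²*(1 - T)
K(z(6 + 5*4))*(-802) = ((6 + 5*4)²*(1 - (6 + 5*4)))²*(-802) = ((6 + 20)²*(1 - (6 + 20)))²*(-802) = (26²*(1 - 1*26))²*(-802) = (676*(1 - 26))²*(-802) = (676*(-25))²*(-802) = (-16900)²*(-802) = 285610000*(-802) = -229059220000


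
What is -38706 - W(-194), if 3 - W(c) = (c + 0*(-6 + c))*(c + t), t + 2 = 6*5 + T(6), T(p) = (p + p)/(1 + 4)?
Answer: -34853/5 ≈ -6970.6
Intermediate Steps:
T(p) = 2*p/5 (T(p) = (2*p)/5 = (2*p)*(⅕) = 2*p/5)
t = 152/5 (t = -2 + (6*5 + (⅖)*6) = -2 + (30 + 12/5) = -2 + 162/5 = 152/5 ≈ 30.400)
W(c) = 3 - c*(152/5 + c) (W(c) = 3 - (c + 0*(-6 + c))*(c + 152/5) = 3 - (c + 0)*(152/5 + c) = 3 - c*(152/5 + c))
-38706 - W(-194) = -38706 - (3 - 1*(-194)² - 152/5*(-194)) = -38706 - (3 - 1*37636 + 29488/5) = -38706 - (3 - 37636 + 29488/5) = -38706 - 1*(-158677/5) = -38706 + 158677/5 = -34853/5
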